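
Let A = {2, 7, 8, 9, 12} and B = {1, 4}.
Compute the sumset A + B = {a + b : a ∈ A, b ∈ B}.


A + B = {a + b : a ∈ A, b ∈ B}.
Enumerate all |A|·|B| = 5·2 = 10 pairs (a, b) and collect distinct sums.
a = 2: 2+1=3, 2+4=6
a = 7: 7+1=8, 7+4=11
a = 8: 8+1=9, 8+4=12
a = 9: 9+1=10, 9+4=13
a = 12: 12+1=13, 12+4=16
Collecting distinct sums: A + B = {3, 6, 8, 9, 10, 11, 12, 13, 16}
|A + B| = 9

A + B = {3, 6, 8, 9, 10, 11, 12, 13, 16}


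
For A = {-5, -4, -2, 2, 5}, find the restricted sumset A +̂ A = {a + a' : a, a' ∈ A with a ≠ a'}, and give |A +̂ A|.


Restricted sumset: A +̂ A = {a + a' : a ∈ A, a' ∈ A, a ≠ a'}.
Equivalently, take A + A and drop any sum 2a that is achievable ONLY as a + a for a ∈ A (i.e. sums representable only with equal summands).
Enumerate pairs (a, a') with a < a' (symmetric, so each unordered pair gives one sum; this covers all a ≠ a'):
  -5 + -4 = -9
  -5 + -2 = -7
  -5 + 2 = -3
  -5 + 5 = 0
  -4 + -2 = -6
  -4 + 2 = -2
  -4 + 5 = 1
  -2 + 2 = 0
  -2 + 5 = 3
  2 + 5 = 7
Collected distinct sums: {-9, -7, -6, -3, -2, 0, 1, 3, 7}
|A +̂ A| = 9
(Reference bound: |A +̂ A| ≥ 2|A| - 3 for |A| ≥ 2, with |A| = 5 giving ≥ 7.)

|A +̂ A| = 9


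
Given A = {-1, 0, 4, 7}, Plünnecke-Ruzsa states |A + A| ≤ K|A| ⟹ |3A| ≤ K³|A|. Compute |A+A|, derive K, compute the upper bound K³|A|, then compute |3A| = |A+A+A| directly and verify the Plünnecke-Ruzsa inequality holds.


|A| = 4.
Step 1: Compute A + A by enumerating all 16 pairs.
A + A = {-2, -1, 0, 3, 4, 6, 7, 8, 11, 14}, so |A + A| = 10.
Step 2: Doubling constant K = |A + A|/|A| = 10/4 = 10/4 ≈ 2.5000.
Step 3: Plünnecke-Ruzsa gives |3A| ≤ K³·|A| = (2.5000)³ · 4 ≈ 62.5000.
Step 4: Compute 3A = A + A + A directly by enumerating all triples (a,b,c) ∈ A³; |3A| = 19.
Step 5: Check 19 ≤ 62.5000? Yes ✓.

K = 10/4, Plünnecke-Ruzsa bound K³|A| ≈ 62.5000, |3A| = 19, inequality holds.


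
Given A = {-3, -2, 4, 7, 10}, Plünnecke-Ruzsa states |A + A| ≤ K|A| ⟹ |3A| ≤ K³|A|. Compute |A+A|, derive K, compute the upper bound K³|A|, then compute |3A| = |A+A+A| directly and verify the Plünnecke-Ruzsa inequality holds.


|A| = 5.
Step 1: Compute A + A by enumerating all 25 pairs.
A + A = {-6, -5, -4, 1, 2, 4, 5, 7, 8, 11, 14, 17, 20}, so |A + A| = 13.
Step 2: Doubling constant K = |A + A|/|A| = 13/5 = 13/5 ≈ 2.6000.
Step 3: Plünnecke-Ruzsa gives |3A| ≤ K³·|A| = (2.6000)³ · 5 ≈ 87.8800.
Step 4: Compute 3A = A + A + A directly by enumerating all triples (a,b,c) ∈ A³; |3A| = 25.
Step 5: Check 25 ≤ 87.8800? Yes ✓.

K = 13/5, Plünnecke-Ruzsa bound K³|A| ≈ 87.8800, |3A| = 25, inequality holds.


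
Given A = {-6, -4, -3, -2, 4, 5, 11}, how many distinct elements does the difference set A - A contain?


A - A = {a - a' : a, a' ∈ A}; |A| = 7.
Bounds: 2|A|-1 ≤ |A - A| ≤ |A|² - |A| + 1, i.e. 13 ≤ |A - A| ≤ 43.
Note: 0 ∈ A - A always (from a - a). The set is symmetric: if d ∈ A - A then -d ∈ A - A.
Enumerate nonzero differences d = a - a' with a > a' (then include -d):
Positive differences: {1, 2, 3, 4, 6, 7, 8, 9, 10, 11, 13, 14, 15, 17}
Full difference set: {0} ∪ (positive diffs) ∪ (negative diffs).
|A - A| = 1 + 2·14 = 29 (matches direct enumeration: 29).

|A - A| = 29


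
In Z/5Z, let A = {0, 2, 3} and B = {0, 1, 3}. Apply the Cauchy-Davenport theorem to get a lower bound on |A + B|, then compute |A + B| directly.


Cauchy-Davenport: |A + B| ≥ min(p, |A| + |B| - 1) for A, B nonempty in Z/pZ.
|A| = 3, |B| = 3, p = 5.
CD lower bound = min(5, 3 + 3 - 1) = min(5, 5) = 5.
Compute A + B mod 5 directly:
a = 0: 0+0=0, 0+1=1, 0+3=3
a = 2: 2+0=2, 2+1=3, 2+3=0
a = 3: 3+0=3, 3+1=4, 3+3=1
A + B = {0, 1, 2, 3, 4}, so |A + B| = 5.
Verify: 5 ≥ 5? Yes ✓.

CD lower bound = 5, actual |A + B| = 5.


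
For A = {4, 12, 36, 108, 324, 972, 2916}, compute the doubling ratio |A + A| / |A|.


|A| = 7.
Compute A + A by enumerating all 49 pairs.
A + A = {8, 16, 24, 40, 48, 72, 112, 120, 144, 216, 328, 336, 360, 432, 648, 976, 984, 1008, 1080, 1296, 1944, 2920, 2928, 2952, 3024, 3240, 3888, 5832}, so |A + A| = 28.
K = |A + A| / |A| = 28/7 = 4/1 ≈ 4.0000.
Reference: AP of size 7 gives K = 13/7 ≈ 1.8571; a fully generic set of size 7 gives K ≈ 4.0000.

|A| = 7, |A + A| = 28, K = 28/7 = 4/1.


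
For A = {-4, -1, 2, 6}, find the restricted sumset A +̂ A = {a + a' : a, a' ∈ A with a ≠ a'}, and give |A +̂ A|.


Restricted sumset: A +̂ A = {a + a' : a ∈ A, a' ∈ A, a ≠ a'}.
Equivalently, take A + A and drop any sum 2a that is achievable ONLY as a + a for a ∈ A (i.e. sums representable only with equal summands).
Enumerate pairs (a, a') with a < a' (symmetric, so each unordered pair gives one sum; this covers all a ≠ a'):
  -4 + -1 = -5
  -4 + 2 = -2
  -4 + 6 = 2
  -1 + 2 = 1
  -1 + 6 = 5
  2 + 6 = 8
Collected distinct sums: {-5, -2, 1, 2, 5, 8}
|A +̂ A| = 6
(Reference bound: |A +̂ A| ≥ 2|A| - 3 for |A| ≥ 2, with |A| = 4 giving ≥ 5.)

|A +̂ A| = 6


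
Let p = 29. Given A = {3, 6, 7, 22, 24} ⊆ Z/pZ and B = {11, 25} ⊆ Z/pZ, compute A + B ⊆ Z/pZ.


Work in Z/29Z: reduce every sum a + b modulo 29.
Enumerate all 10 pairs:
a = 3: 3+11=14, 3+25=28
a = 6: 6+11=17, 6+25=2
a = 7: 7+11=18, 7+25=3
a = 22: 22+11=4, 22+25=18
a = 24: 24+11=6, 24+25=20
Distinct residues collected: {2, 3, 4, 6, 14, 17, 18, 20, 28}
|A + B| = 9 (out of 29 total residues).

A + B = {2, 3, 4, 6, 14, 17, 18, 20, 28}


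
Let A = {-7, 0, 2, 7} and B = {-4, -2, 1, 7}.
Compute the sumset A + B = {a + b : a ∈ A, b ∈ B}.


A + B = {a + b : a ∈ A, b ∈ B}.
Enumerate all |A|·|B| = 4·4 = 16 pairs (a, b) and collect distinct sums.
a = -7: -7+-4=-11, -7+-2=-9, -7+1=-6, -7+7=0
a = 0: 0+-4=-4, 0+-2=-2, 0+1=1, 0+7=7
a = 2: 2+-4=-2, 2+-2=0, 2+1=3, 2+7=9
a = 7: 7+-4=3, 7+-2=5, 7+1=8, 7+7=14
Collecting distinct sums: A + B = {-11, -9, -6, -4, -2, 0, 1, 3, 5, 7, 8, 9, 14}
|A + B| = 13

A + B = {-11, -9, -6, -4, -2, 0, 1, 3, 5, 7, 8, 9, 14}


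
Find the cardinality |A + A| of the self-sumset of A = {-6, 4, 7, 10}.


A + A = {a + a' : a, a' ∈ A}; |A| = 4.
General bounds: 2|A| - 1 ≤ |A + A| ≤ |A|(|A|+1)/2, i.e. 7 ≤ |A + A| ≤ 10.
Lower bound 2|A|-1 is attained iff A is an arithmetic progression.
Enumerate sums a + a' for a ≤ a' (symmetric, so this suffices):
a = -6: -6+-6=-12, -6+4=-2, -6+7=1, -6+10=4
a = 4: 4+4=8, 4+7=11, 4+10=14
a = 7: 7+7=14, 7+10=17
a = 10: 10+10=20
Distinct sums: {-12, -2, 1, 4, 8, 11, 14, 17, 20}
|A + A| = 9

|A + A| = 9


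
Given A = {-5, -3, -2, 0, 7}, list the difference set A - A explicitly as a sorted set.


A - A = {a - a' : a, a' ∈ A}.
Compute a - a' for each ordered pair (a, a'):
a = -5: -5--5=0, -5--3=-2, -5--2=-3, -5-0=-5, -5-7=-12
a = -3: -3--5=2, -3--3=0, -3--2=-1, -3-0=-3, -3-7=-10
a = -2: -2--5=3, -2--3=1, -2--2=0, -2-0=-2, -2-7=-9
a = 0: 0--5=5, 0--3=3, 0--2=2, 0-0=0, 0-7=-7
a = 7: 7--5=12, 7--3=10, 7--2=9, 7-0=7, 7-7=0
Collecting distinct values (and noting 0 appears from a-a):
A - A = {-12, -10, -9, -7, -5, -3, -2, -1, 0, 1, 2, 3, 5, 7, 9, 10, 12}
|A - A| = 17

A - A = {-12, -10, -9, -7, -5, -3, -2, -1, 0, 1, 2, 3, 5, 7, 9, 10, 12}


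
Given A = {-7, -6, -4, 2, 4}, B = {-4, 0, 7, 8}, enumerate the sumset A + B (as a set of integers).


A + B = {a + b : a ∈ A, b ∈ B}.
Enumerate all |A|·|B| = 5·4 = 20 pairs (a, b) and collect distinct sums.
a = -7: -7+-4=-11, -7+0=-7, -7+7=0, -7+8=1
a = -6: -6+-4=-10, -6+0=-6, -6+7=1, -6+8=2
a = -4: -4+-4=-8, -4+0=-4, -4+7=3, -4+8=4
a = 2: 2+-4=-2, 2+0=2, 2+7=9, 2+8=10
a = 4: 4+-4=0, 4+0=4, 4+7=11, 4+8=12
Collecting distinct sums: A + B = {-11, -10, -8, -7, -6, -4, -2, 0, 1, 2, 3, 4, 9, 10, 11, 12}
|A + B| = 16

A + B = {-11, -10, -8, -7, -6, -4, -2, 0, 1, 2, 3, 4, 9, 10, 11, 12}


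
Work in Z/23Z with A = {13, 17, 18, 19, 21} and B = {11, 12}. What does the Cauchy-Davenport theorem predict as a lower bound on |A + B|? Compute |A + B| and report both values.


Cauchy-Davenport: |A + B| ≥ min(p, |A| + |B| - 1) for A, B nonempty in Z/pZ.
|A| = 5, |B| = 2, p = 23.
CD lower bound = min(23, 5 + 2 - 1) = min(23, 6) = 6.
Compute A + B mod 23 directly:
a = 13: 13+11=1, 13+12=2
a = 17: 17+11=5, 17+12=6
a = 18: 18+11=6, 18+12=7
a = 19: 19+11=7, 19+12=8
a = 21: 21+11=9, 21+12=10
A + B = {1, 2, 5, 6, 7, 8, 9, 10}, so |A + B| = 8.
Verify: 8 ≥ 6? Yes ✓.

CD lower bound = 6, actual |A + B| = 8.


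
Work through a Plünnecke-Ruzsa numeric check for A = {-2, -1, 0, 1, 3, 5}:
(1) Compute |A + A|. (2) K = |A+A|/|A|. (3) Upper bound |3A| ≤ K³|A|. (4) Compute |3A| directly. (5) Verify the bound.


|A| = 6.
Step 1: Compute A + A by enumerating all 36 pairs.
A + A = {-4, -3, -2, -1, 0, 1, 2, 3, 4, 5, 6, 8, 10}, so |A + A| = 13.
Step 2: Doubling constant K = |A + A|/|A| = 13/6 = 13/6 ≈ 2.1667.
Step 3: Plünnecke-Ruzsa gives |3A| ≤ K³·|A| = (2.1667)³ · 6 ≈ 61.0278.
Step 4: Compute 3A = A + A + A directly by enumerating all triples (a,b,c) ∈ A³; |3A| = 20.
Step 5: Check 20 ≤ 61.0278? Yes ✓.

K = 13/6, Plünnecke-Ruzsa bound K³|A| ≈ 61.0278, |3A| = 20, inequality holds.


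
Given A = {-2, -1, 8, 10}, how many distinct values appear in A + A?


A + A = {a + a' : a, a' ∈ A}; |A| = 4.
General bounds: 2|A| - 1 ≤ |A + A| ≤ |A|(|A|+1)/2, i.e. 7 ≤ |A + A| ≤ 10.
Lower bound 2|A|-1 is attained iff A is an arithmetic progression.
Enumerate sums a + a' for a ≤ a' (symmetric, so this suffices):
a = -2: -2+-2=-4, -2+-1=-3, -2+8=6, -2+10=8
a = -1: -1+-1=-2, -1+8=7, -1+10=9
a = 8: 8+8=16, 8+10=18
a = 10: 10+10=20
Distinct sums: {-4, -3, -2, 6, 7, 8, 9, 16, 18, 20}
|A + A| = 10

|A + A| = 10


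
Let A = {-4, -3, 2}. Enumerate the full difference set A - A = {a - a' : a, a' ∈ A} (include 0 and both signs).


A - A = {a - a' : a, a' ∈ A}.
Compute a - a' for each ordered pair (a, a'):
a = -4: -4--4=0, -4--3=-1, -4-2=-6
a = -3: -3--4=1, -3--3=0, -3-2=-5
a = 2: 2--4=6, 2--3=5, 2-2=0
Collecting distinct values (and noting 0 appears from a-a):
A - A = {-6, -5, -1, 0, 1, 5, 6}
|A - A| = 7

A - A = {-6, -5, -1, 0, 1, 5, 6}


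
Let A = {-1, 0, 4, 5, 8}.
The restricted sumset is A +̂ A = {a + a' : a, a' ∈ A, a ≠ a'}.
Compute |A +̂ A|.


Restricted sumset: A +̂ A = {a + a' : a ∈ A, a' ∈ A, a ≠ a'}.
Equivalently, take A + A and drop any sum 2a that is achievable ONLY as a + a for a ∈ A (i.e. sums representable only with equal summands).
Enumerate pairs (a, a') with a < a' (symmetric, so each unordered pair gives one sum; this covers all a ≠ a'):
  -1 + 0 = -1
  -1 + 4 = 3
  -1 + 5 = 4
  -1 + 8 = 7
  0 + 4 = 4
  0 + 5 = 5
  0 + 8 = 8
  4 + 5 = 9
  4 + 8 = 12
  5 + 8 = 13
Collected distinct sums: {-1, 3, 4, 5, 7, 8, 9, 12, 13}
|A +̂ A| = 9
(Reference bound: |A +̂ A| ≥ 2|A| - 3 for |A| ≥ 2, with |A| = 5 giving ≥ 7.)

|A +̂ A| = 9


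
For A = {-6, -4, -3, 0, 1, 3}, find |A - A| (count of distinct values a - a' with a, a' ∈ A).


A - A = {a - a' : a, a' ∈ A}; |A| = 6.
Bounds: 2|A|-1 ≤ |A - A| ≤ |A|² - |A| + 1, i.e. 11 ≤ |A - A| ≤ 31.
Note: 0 ∈ A - A always (from a - a). The set is symmetric: if d ∈ A - A then -d ∈ A - A.
Enumerate nonzero differences d = a - a' with a > a' (then include -d):
Positive differences: {1, 2, 3, 4, 5, 6, 7, 9}
Full difference set: {0} ∪ (positive diffs) ∪ (negative diffs).
|A - A| = 1 + 2·8 = 17 (matches direct enumeration: 17).

|A - A| = 17


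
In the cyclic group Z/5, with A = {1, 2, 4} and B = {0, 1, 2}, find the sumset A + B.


Work in Z/5Z: reduce every sum a + b modulo 5.
Enumerate all 9 pairs:
a = 1: 1+0=1, 1+1=2, 1+2=3
a = 2: 2+0=2, 2+1=3, 2+2=4
a = 4: 4+0=4, 4+1=0, 4+2=1
Distinct residues collected: {0, 1, 2, 3, 4}
|A + B| = 5 (out of 5 total residues).

A + B = {0, 1, 2, 3, 4}


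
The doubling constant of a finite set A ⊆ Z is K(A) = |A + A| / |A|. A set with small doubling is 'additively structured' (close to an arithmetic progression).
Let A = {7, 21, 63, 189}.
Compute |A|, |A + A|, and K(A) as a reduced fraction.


|A| = 4.
Compute A + A by enumerating all 16 pairs.
A + A = {14, 28, 42, 70, 84, 126, 196, 210, 252, 378}, so |A + A| = 10.
K = |A + A| / |A| = 10/4 = 5/2 ≈ 2.5000.
Reference: AP of size 4 gives K = 7/4 ≈ 1.7500; a fully generic set of size 4 gives K ≈ 2.5000.

|A| = 4, |A + A| = 10, K = 10/4 = 5/2.


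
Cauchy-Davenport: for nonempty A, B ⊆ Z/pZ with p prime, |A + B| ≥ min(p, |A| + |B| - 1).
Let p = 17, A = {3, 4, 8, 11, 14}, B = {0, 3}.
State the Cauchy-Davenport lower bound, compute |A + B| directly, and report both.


Cauchy-Davenport: |A + B| ≥ min(p, |A| + |B| - 1) for A, B nonempty in Z/pZ.
|A| = 5, |B| = 2, p = 17.
CD lower bound = min(17, 5 + 2 - 1) = min(17, 6) = 6.
Compute A + B mod 17 directly:
a = 3: 3+0=3, 3+3=6
a = 4: 4+0=4, 4+3=7
a = 8: 8+0=8, 8+3=11
a = 11: 11+0=11, 11+3=14
a = 14: 14+0=14, 14+3=0
A + B = {0, 3, 4, 6, 7, 8, 11, 14}, so |A + B| = 8.
Verify: 8 ≥ 6? Yes ✓.

CD lower bound = 6, actual |A + B| = 8.


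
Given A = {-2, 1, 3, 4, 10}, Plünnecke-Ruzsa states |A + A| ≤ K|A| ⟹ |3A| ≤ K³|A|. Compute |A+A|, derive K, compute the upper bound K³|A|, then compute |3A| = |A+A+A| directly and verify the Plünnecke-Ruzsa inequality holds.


|A| = 5.
Step 1: Compute A + A by enumerating all 25 pairs.
A + A = {-4, -1, 1, 2, 4, 5, 6, 7, 8, 11, 13, 14, 20}, so |A + A| = 13.
Step 2: Doubling constant K = |A + A|/|A| = 13/5 = 13/5 ≈ 2.6000.
Step 3: Plünnecke-Ruzsa gives |3A| ≤ K³·|A| = (2.6000)³ · 5 ≈ 87.8800.
Step 4: Compute 3A = A + A + A directly by enumerating all triples (a,b,c) ∈ A³; |3A| = 24.
Step 5: Check 24 ≤ 87.8800? Yes ✓.

K = 13/5, Plünnecke-Ruzsa bound K³|A| ≈ 87.8800, |3A| = 24, inequality holds.


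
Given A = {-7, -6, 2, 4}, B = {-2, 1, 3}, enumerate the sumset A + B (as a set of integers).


A + B = {a + b : a ∈ A, b ∈ B}.
Enumerate all |A|·|B| = 4·3 = 12 pairs (a, b) and collect distinct sums.
a = -7: -7+-2=-9, -7+1=-6, -7+3=-4
a = -6: -6+-2=-8, -6+1=-5, -6+3=-3
a = 2: 2+-2=0, 2+1=3, 2+3=5
a = 4: 4+-2=2, 4+1=5, 4+3=7
Collecting distinct sums: A + B = {-9, -8, -6, -5, -4, -3, 0, 2, 3, 5, 7}
|A + B| = 11

A + B = {-9, -8, -6, -5, -4, -3, 0, 2, 3, 5, 7}


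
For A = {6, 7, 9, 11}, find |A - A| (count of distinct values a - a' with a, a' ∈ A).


A - A = {a - a' : a, a' ∈ A}; |A| = 4.
Bounds: 2|A|-1 ≤ |A - A| ≤ |A|² - |A| + 1, i.e. 7 ≤ |A - A| ≤ 13.
Note: 0 ∈ A - A always (from a - a). The set is symmetric: if d ∈ A - A then -d ∈ A - A.
Enumerate nonzero differences d = a - a' with a > a' (then include -d):
Positive differences: {1, 2, 3, 4, 5}
Full difference set: {0} ∪ (positive diffs) ∪ (negative diffs).
|A - A| = 1 + 2·5 = 11 (matches direct enumeration: 11).

|A - A| = 11


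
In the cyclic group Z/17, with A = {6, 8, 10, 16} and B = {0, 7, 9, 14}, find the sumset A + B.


Work in Z/17Z: reduce every sum a + b modulo 17.
Enumerate all 16 pairs:
a = 6: 6+0=6, 6+7=13, 6+9=15, 6+14=3
a = 8: 8+0=8, 8+7=15, 8+9=0, 8+14=5
a = 10: 10+0=10, 10+7=0, 10+9=2, 10+14=7
a = 16: 16+0=16, 16+7=6, 16+9=8, 16+14=13
Distinct residues collected: {0, 2, 3, 5, 6, 7, 8, 10, 13, 15, 16}
|A + B| = 11 (out of 17 total residues).

A + B = {0, 2, 3, 5, 6, 7, 8, 10, 13, 15, 16}


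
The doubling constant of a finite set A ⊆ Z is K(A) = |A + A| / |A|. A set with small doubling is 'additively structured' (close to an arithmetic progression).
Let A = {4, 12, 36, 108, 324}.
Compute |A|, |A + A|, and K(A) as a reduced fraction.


|A| = 5.
Compute A + A by enumerating all 25 pairs.
A + A = {8, 16, 24, 40, 48, 72, 112, 120, 144, 216, 328, 336, 360, 432, 648}, so |A + A| = 15.
K = |A + A| / |A| = 15/5 = 3/1 ≈ 3.0000.
Reference: AP of size 5 gives K = 9/5 ≈ 1.8000; a fully generic set of size 5 gives K ≈ 3.0000.

|A| = 5, |A + A| = 15, K = 15/5 = 3/1.


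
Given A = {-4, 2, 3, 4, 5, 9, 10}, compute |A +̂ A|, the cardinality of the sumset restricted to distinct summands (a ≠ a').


Restricted sumset: A +̂ A = {a + a' : a ∈ A, a' ∈ A, a ≠ a'}.
Equivalently, take A + A and drop any sum 2a that is achievable ONLY as a + a for a ∈ A (i.e. sums representable only with equal summands).
Enumerate pairs (a, a') with a < a' (symmetric, so each unordered pair gives one sum; this covers all a ≠ a'):
  -4 + 2 = -2
  -4 + 3 = -1
  -4 + 4 = 0
  -4 + 5 = 1
  -4 + 9 = 5
  -4 + 10 = 6
  2 + 3 = 5
  2 + 4 = 6
  2 + 5 = 7
  2 + 9 = 11
  2 + 10 = 12
  3 + 4 = 7
  3 + 5 = 8
  3 + 9 = 12
  3 + 10 = 13
  4 + 5 = 9
  4 + 9 = 13
  4 + 10 = 14
  5 + 9 = 14
  5 + 10 = 15
  9 + 10 = 19
Collected distinct sums: {-2, -1, 0, 1, 5, 6, 7, 8, 9, 11, 12, 13, 14, 15, 19}
|A +̂ A| = 15
(Reference bound: |A +̂ A| ≥ 2|A| - 3 for |A| ≥ 2, with |A| = 7 giving ≥ 11.)

|A +̂ A| = 15


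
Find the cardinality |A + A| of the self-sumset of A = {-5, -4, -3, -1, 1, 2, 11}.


A + A = {a + a' : a, a' ∈ A}; |A| = 7.
General bounds: 2|A| - 1 ≤ |A + A| ≤ |A|(|A|+1)/2, i.e. 13 ≤ |A + A| ≤ 28.
Lower bound 2|A|-1 is attained iff A is an arithmetic progression.
Enumerate sums a + a' for a ≤ a' (symmetric, so this suffices):
a = -5: -5+-5=-10, -5+-4=-9, -5+-3=-8, -5+-1=-6, -5+1=-4, -5+2=-3, -5+11=6
a = -4: -4+-4=-8, -4+-3=-7, -4+-1=-5, -4+1=-3, -4+2=-2, -4+11=7
a = -3: -3+-3=-6, -3+-1=-4, -3+1=-2, -3+2=-1, -3+11=8
a = -1: -1+-1=-2, -1+1=0, -1+2=1, -1+11=10
a = 1: 1+1=2, 1+2=3, 1+11=12
a = 2: 2+2=4, 2+11=13
a = 11: 11+11=22
Distinct sums: {-10, -9, -8, -7, -6, -5, -4, -3, -2, -1, 0, 1, 2, 3, 4, 6, 7, 8, 10, 12, 13, 22}
|A + A| = 22

|A + A| = 22


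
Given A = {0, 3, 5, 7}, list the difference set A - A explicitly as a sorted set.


A - A = {a - a' : a, a' ∈ A}.
Compute a - a' for each ordered pair (a, a'):
a = 0: 0-0=0, 0-3=-3, 0-5=-5, 0-7=-7
a = 3: 3-0=3, 3-3=0, 3-5=-2, 3-7=-4
a = 5: 5-0=5, 5-3=2, 5-5=0, 5-7=-2
a = 7: 7-0=7, 7-3=4, 7-5=2, 7-7=0
Collecting distinct values (and noting 0 appears from a-a):
A - A = {-7, -5, -4, -3, -2, 0, 2, 3, 4, 5, 7}
|A - A| = 11

A - A = {-7, -5, -4, -3, -2, 0, 2, 3, 4, 5, 7}


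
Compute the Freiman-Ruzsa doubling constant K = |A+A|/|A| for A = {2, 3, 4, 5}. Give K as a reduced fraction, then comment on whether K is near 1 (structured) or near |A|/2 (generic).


|A| = 4.
Compute A + A by enumerating all 16 pairs.
A + A = {4, 5, 6, 7, 8, 9, 10}, so |A + A| = 7.
K = |A + A| / |A| = 7/4 (already in lowest terms) ≈ 1.7500.
Reference: AP of size 4 gives K = 7/4 ≈ 1.7500; a fully generic set of size 4 gives K ≈ 2.5000.

|A| = 4, |A + A| = 7, K = 7/4.


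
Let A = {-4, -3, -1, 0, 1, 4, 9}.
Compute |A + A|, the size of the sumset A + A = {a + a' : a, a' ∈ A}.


A + A = {a + a' : a, a' ∈ A}; |A| = 7.
General bounds: 2|A| - 1 ≤ |A + A| ≤ |A|(|A|+1)/2, i.e. 13 ≤ |A + A| ≤ 28.
Lower bound 2|A|-1 is attained iff A is an arithmetic progression.
Enumerate sums a + a' for a ≤ a' (symmetric, so this suffices):
a = -4: -4+-4=-8, -4+-3=-7, -4+-1=-5, -4+0=-4, -4+1=-3, -4+4=0, -4+9=5
a = -3: -3+-3=-6, -3+-1=-4, -3+0=-3, -3+1=-2, -3+4=1, -3+9=6
a = -1: -1+-1=-2, -1+0=-1, -1+1=0, -1+4=3, -1+9=8
a = 0: 0+0=0, 0+1=1, 0+4=4, 0+9=9
a = 1: 1+1=2, 1+4=5, 1+9=10
a = 4: 4+4=8, 4+9=13
a = 9: 9+9=18
Distinct sums: {-8, -7, -6, -5, -4, -3, -2, -1, 0, 1, 2, 3, 4, 5, 6, 8, 9, 10, 13, 18}
|A + A| = 20

|A + A| = 20


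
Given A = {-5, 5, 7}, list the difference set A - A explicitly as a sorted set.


A - A = {a - a' : a, a' ∈ A}.
Compute a - a' for each ordered pair (a, a'):
a = -5: -5--5=0, -5-5=-10, -5-7=-12
a = 5: 5--5=10, 5-5=0, 5-7=-2
a = 7: 7--5=12, 7-5=2, 7-7=0
Collecting distinct values (and noting 0 appears from a-a):
A - A = {-12, -10, -2, 0, 2, 10, 12}
|A - A| = 7

A - A = {-12, -10, -2, 0, 2, 10, 12}


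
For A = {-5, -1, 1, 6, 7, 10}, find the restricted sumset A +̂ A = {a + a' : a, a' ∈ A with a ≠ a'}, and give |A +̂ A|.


Restricted sumset: A +̂ A = {a + a' : a ∈ A, a' ∈ A, a ≠ a'}.
Equivalently, take A + A and drop any sum 2a that is achievable ONLY as a + a for a ∈ A (i.e. sums representable only with equal summands).
Enumerate pairs (a, a') with a < a' (symmetric, so each unordered pair gives one sum; this covers all a ≠ a'):
  -5 + -1 = -6
  -5 + 1 = -4
  -5 + 6 = 1
  -5 + 7 = 2
  -5 + 10 = 5
  -1 + 1 = 0
  -1 + 6 = 5
  -1 + 7 = 6
  -1 + 10 = 9
  1 + 6 = 7
  1 + 7 = 8
  1 + 10 = 11
  6 + 7 = 13
  6 + 10 = 16
  7 + 10 = 17
Collected distinct sums: {-6, -4, 0, 1, 2, 5, 6, 7, 8, 9, 11, 13, 16, 17}
|A +̂ A| = 14
(Reference bound: |A +̂ A| ≥ 2|A| - 3 for |A| ≥ 2, with |A| = 6 giving ≥ 9.)

|A +̂ A| = 14


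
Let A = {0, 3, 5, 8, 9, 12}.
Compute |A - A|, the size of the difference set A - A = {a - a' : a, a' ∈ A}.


A - A = {a - a' : a, a' ∈ A}; |A| = 6.
Bounds: 2|A|-1 ≤ |A - A| ≤ |A|² - |A| + 1, i.e. 11 ≤ |A - A| ≤ 31.
Note: 0 ∈ A - A always (from a - a). The set is symmetric: if d ∈ A - A then -d ∈ A - A.
Enumerate nonzero differences d = a - a' with a > a' (then include -d):
Positive differences: {1, 2, 3, 4, 5, 6, 7, 8, 9, 12}
Full difference set: {0} ∪ (positive diffs) ∪ (negative diffs).
|A - A| = 1 + 2·10 = 21 (matches direct enumeration: 21).

|A - A| = 21


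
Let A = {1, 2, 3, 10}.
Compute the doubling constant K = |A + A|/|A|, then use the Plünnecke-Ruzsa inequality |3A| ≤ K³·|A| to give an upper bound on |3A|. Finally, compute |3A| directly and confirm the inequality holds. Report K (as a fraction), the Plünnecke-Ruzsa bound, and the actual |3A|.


|A| = 4.
Step 1: Compute A + A by enumerating all 16 pairs.
A + A = {2, 3, 4, 5, 6, 11, 12, 13, 20}, so |A + A| = 9.
Step 2: Doubling constant K = |A + A|/|A| = 9/4 = 9/4 ≈ 2.2500.
Step 3: Plünnecke-Ruzsa gives |3A| ≤ K³·|A| = (2.2500)³ · 4 ≈ 45.5625.
Step 4: Compute 3A = A + A + A directly by enumerating all triples (a,b,c) ∈ A³; |3A| = 16.
Step 5: Check 16 ≤ 45.5625? Yes ✓.

K = 9/4, Plünnecke-Ruzsa bound K³|A| ≈ 45.5625, |3A| = 16, inequality holds.


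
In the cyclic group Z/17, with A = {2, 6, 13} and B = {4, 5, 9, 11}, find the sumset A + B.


Work in Z/17Z: reduce every sum a + b modulo 17.
Enumerate all 12 pairs:
a = 2: 2+4=6, 2+5=7, 2+9=11, 2+11=13
a = 6: 6+4=10, 6+5=11, 6+9=15, 6+11=0
a = 13: 13+4=0, 13+5=1, 13+9=5, 13+11=7
Distinct residues collected: {0, 1, 5, 6, 7, 10, 11, 13, 15}
|A + B| = 9 (out of 17 total residues).

A + B = {0, 1, 5, 6, 7, 10, 11, 13, 15}


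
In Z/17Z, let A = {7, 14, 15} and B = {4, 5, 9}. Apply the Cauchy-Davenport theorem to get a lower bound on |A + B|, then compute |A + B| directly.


Cauchy-Davenport: |A + B| ≥ min(p, |A| + |B| - 1) for A, B nonempty in Z/pZ.
|A| = 3, |B| = 3, p = 17.
CD lower bound = min(17, 3 + 3 - 1) = min(17, 5) = 5.
Compute A + B mod 17 directly:
a = 7: 7+4=11, 7+5=12, 7+9=16
a = 14: 14+4=1, 14+5=2, 14+9=6
a = 15: 15+4=2, 15+5=3, 15+9=7
A + B = {1, 2, 3, 6, 7, 11, 12, 16}, so |A + B| = 8.
Verify: 8 ≥ 5? Yes ✓.

CD lower bound = 5, actual |A + B| = 8.


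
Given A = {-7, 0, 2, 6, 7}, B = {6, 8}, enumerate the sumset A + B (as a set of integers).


A + B = {a + b : a ∈ A, b ∈ B}.
Enumerate all |A|·|B| = 5·2 = 10 pairs (a, b) and collect distinct sums.
a = -7: -7+6=-1, -7+8=1
a = 0: 0+6=6, 0+8=8
a = 2: 2+6=8, 2+8=10
a = 6: 6+6=12, 6+8=14
a = 7: 7+6=13, 7+8=15
Collecting distinct sums: A + B = {-1, 1, 6, 8, 10, 12, 13, 14, 15}
|A + B| = 9

A + B = {-1, 1, 6, 8, 10, 12, 13, 14, 15}


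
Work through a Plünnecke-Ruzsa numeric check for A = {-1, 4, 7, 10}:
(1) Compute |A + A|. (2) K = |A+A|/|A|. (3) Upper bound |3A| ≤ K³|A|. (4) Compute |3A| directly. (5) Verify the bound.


|A| = 4.
Step 1: Compute A + A by enumerating all 16 pairs.
A + A = {-2, 3, 6, 8, 9, 11, 14, 17, 20}, so |A + A| = 9.
Step 2: Doubling constant K = |A + A|/|A| = 9/4 = 9/4 ≈ 2.2500.
Step 3: Plünnecke-Ruzsa gives |3A| ≤ K³·|A| = (2.2500)³ · 4 ≈ 45.5625.
Step 4: Compute 3A = A + A + A directly by enumerating all triples (a,b,c) ∈ A³; |3A| = 16.
Step 5: Check 16 ≤ 45.5625? Yes ✓.

K = 9/4, Plünnecke-Ruzsa bound K³|A| ≈ 45.5625, |3A| = 16, inequality holds.


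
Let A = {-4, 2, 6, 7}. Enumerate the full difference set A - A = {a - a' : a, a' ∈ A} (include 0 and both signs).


A - A = {a - a' : a, a' ∈ A}.
Compute a - a' for each ordered pair (a, a'):
a = -4: -4--4=0, -4-2=-6, -4-6=-10, -4-7=-11
a = 2: 2--4=6, 2-2=0, 2-6=-4, 2-7=-5
a = 6: 6--4=10, 6-2=4, 6-6=0, 6-7=-1
a = 7: 7--4=11, 7-2=5, 7-6=1, 7-7=0
Collecting distinct values (and noting 0 appears from a-a):
A - A = {-11, -10, -6, -5, -4, -1, 0, 1, 4, 5, 6, 10, 11}
|A - A| = 13

A - A = {-11, -10, -6, -5, -4, -1, 0, 1, 4, 5, 6, 10, 11}


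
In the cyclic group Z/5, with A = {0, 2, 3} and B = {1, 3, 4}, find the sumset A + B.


Work in Z/5Z: reduce every sum a + b modulo 5.
Enumerate all 9 pairs:
a = 0: 0+1=1, 0+3=3, 0+4=4
a = 2: 2+1=3, 2+3=0, 2+4=1
a = 3: 3+1=4, 3+3=1, 3+4=2
Distinct residues collected: {0, 1, 2, 3, 4}
|A + B| = 5 (out of 5 total residues).

A + B = {0, 1, 2, 3, 4}


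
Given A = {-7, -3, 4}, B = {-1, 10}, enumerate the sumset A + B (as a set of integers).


A + B = {a + b : a ∈ A, b ∈ B}.
Enumerate all |A|·|B| = 3·2 = 6 pairs (a, b) and collect distinct sums.
a = -7: -7+-1=-8, -7+10=3
a = -3: -3+-1=-4, -3+10=7
a = 4: 4+-1=3, 4+10=14
Collecting distinct sums: A + B = {-8, -4, 3, 7, 14}
|A + B| = 5

A + B = {-8, -4, 3, 7, 14}


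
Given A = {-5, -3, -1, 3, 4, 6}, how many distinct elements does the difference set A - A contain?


A - A = {a - a' : a, a' ∈ A}; |A| = 6.
Bounds: 2|A|-1 ≤ |A - A| ≤ |A|² - |A| + 1, i.e. 11 ≤ |A - A| ≤ 31.
Note: 0 ∈ A - A always (from a - a). The set is symmetric: if d ∈ A - A then -d ∈ A - A.
Enumerate nonzero differences d = a - a' with a > a' (then include -d):
Positive differences: {1, 2, 3, 4, 5, 6, 7, 8, 9, 11}
Full difference set: {0} ∪ (positive diffs) ∪ (negative diffs).
|A - A| = 1 + 2·10 = 21 (matches direct enumeration: 21).

|A - A| = 21


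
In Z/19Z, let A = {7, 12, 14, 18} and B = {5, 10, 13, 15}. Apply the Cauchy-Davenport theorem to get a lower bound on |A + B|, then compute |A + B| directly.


Cauchy-Davenport: |A + B| ≥ min(p, |A| + |B| - 1) for A, B nonempty in Z/pZ.
|A| = 4, |B| = 4, p = 19.
CD lower bound = min(19, 4 + 4 - 1) = min(19, 7) = 7.
Compute A + B mod 19 directly:
a = 7: 7+5=12, 7+10=17, 7+13=1, 7+15=3
a = 12: 12+5=17, 12+10=3, 12+13=6, 12+15=8
a = 14: 14+5=0, 14+10=5, 14+13=8, 14+15=10
a = 18: 18+5=4, 18+10=9, 18+13=12, 18+15=14
A + B = {0, 1, 3, 4, 5, 6, 8, 9, 10, 12, 14, 17}, so |A + B| = 12.
Verify: 12 ≥ 7? Yes ✓.

CD lower bound = 7, actual |A + B| = 12.


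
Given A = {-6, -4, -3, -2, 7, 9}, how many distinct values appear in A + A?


A + A = {a + a' : a, a' ∈ A}; |A| = 6.
General bounds: 2|A| - 1 ≤ |A + A| ≤ |A|(|A|+1)/2, i.e. 11 ≤ |A + A| ≤ 21.
Lower bound 2|A|-1 is attained iff A is an arithmetic progression.
Enumerate sums a + a' for a ≤ a' (symmetric, so this suffices):
a = -6: -6+-6=-12, -6+-4=-10, -6+-3=-9, -6+-2=-8, -6+7=1, -6+9=3
a = -4: -4+-4=-8, -4+-3=-7, -4+-2=-6, -4+7=3, -4+9=5
a = -3: -3+-3=-6, -3+-2=-5, -3+7=4, -3+9=6
a = -2: -2+-2=-4, -2+7=5, -2+9=7
a = 7: 7+7=14, 7+9=16
a = 9: 9+9=18
Distinct sums: {-12, -10, -9, -8, -7, -6, -5, -4, 1, 3, 4, 5, 6, 7, 14, 16, 18}
|A + A| = 17

|A + A| = 17


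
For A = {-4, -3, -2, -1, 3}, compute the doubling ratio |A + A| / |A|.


|A| = 5.
Compute A + A by enumerating all 25 pairs.
A + A = {-8, -7, -6, -5, -4, -3, -2, -1, 0, 1, 2, 6}, so |A + A| = 12.
K = |A + A| / |A| = 12/5 (already in lowest terms) ≈ 2.4000.
Reference: AP of size 5 gives K = 9/5 ≈ 1.8000; a fully generic set of size 5 gives K ≈ 3.0000.

|A| = 5, |A + A| = 12, K = 12/5.


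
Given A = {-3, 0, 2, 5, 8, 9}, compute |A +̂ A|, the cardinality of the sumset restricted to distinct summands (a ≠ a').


Restricted sumset: A +̂ A = {a + a' : a ∈ A, a' ∈ A, a ≠ a'}.
Equivalently, take A + A and drop any sum 2a that is achievable ONLY as a + a for a ∈ A (i.e. sums representable only with equal summands).
Enumerate pairs (a, a') with a < a' (symmetric, so each unordered pair gives one sum; this covers all a ≠ a'):
  -3 + 0 = -3
  -3 + 2 = -1
  -3 + 5 = 2
  -3 + 8 = 5
  -3 + 9 = 6
  0 + 2 = 2
  0 + 5 = 5
  0 + 8 = 8
  0 + 9 = 9
  2 + 5 = 7
  2 + 8 = 10
  2 + 9 = 11
  5 + 8 = 13
  5 + 9 = 14
  8 + 9 = 17
Collected distinct sums: {-3, -1, 2, 5, 6, 7, 8, 9, 10, 11, 13, 14, 17}
|A +̂ A| = 13
(Reference bound: |A +̂ A| ≥ 2|A| - 3 for |A| ≥ 2, with |A| = 6 giving ≥ 9.)

|A +̂ A| = 13


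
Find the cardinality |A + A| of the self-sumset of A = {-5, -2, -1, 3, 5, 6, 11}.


A + A = {a + a' : a, a' ∈ A}; |A| = 7.
General bounds: 2|A| - 1 ≤ |A + A| ≤ |A|(|A|+1)/2, i.e. 13 ≤ |A + A| ≤ 28.
Lower bound 2|A|-1 is attained iff A is an arithmetic progression.
Enumerate sums a + a' for a ≤ a' (symmetric, so this suffices):
a = -5: -5+-5=-10, -5+-2=-7, -5+-1=-6, -5+3=-2, -5+5=0, -5+6=1, -5+11=6
a = -2: -2+-2=-4, -2+-1=-3, -2+3=1, -2+5=3, -2+6=4, -2+11=9
a = -1: -1+-1=-2, -1+3=2, -1+5=4, -1+6=5, -1+11=10
a = 3: 3+3=6, 3+5=8, 3+6=9, 3+11=14
a = 5: 5+5=10, 5+6=11, 5+11=16
a = 6: 6+6=12, 6+11=17
a = 11: 11+11=22
Distinct sums: {-10, -7, -6, -4, -3, -2, 0, 1, 2, 3, 4, 5, 6, 8, 9, 10, 11, 12, 14, 16, 17, 22}
|A + A| = 22

|A + A| = 22


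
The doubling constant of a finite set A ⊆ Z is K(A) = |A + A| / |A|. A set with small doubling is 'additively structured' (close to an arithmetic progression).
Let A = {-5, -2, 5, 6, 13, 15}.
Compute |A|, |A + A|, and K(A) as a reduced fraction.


|A| = 6.
Compute A + A by enumerating all 36 pairs.
A + A = {-10, -7, -4, 0, 1, 3, 4, 8, 10, 11, 12, 13, 18, 19, 20, 21, 26, 28, 30}, so |A + A| = 19.
K = |A + A| / |A| = 19/6 (already in lowest terms) ≈ 3.1667.
Reference: AP of size 6 gives K = 11/6 ≈ 1.8333; a fully generic set of size 6 gives K ≈ 3.5000.

|A| = 6, |A + A| = 19, K = 19/6.


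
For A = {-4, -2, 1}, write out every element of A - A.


A - A = {a - a' : a, a' ∈ A}.
Compute a - a' for each ordered pair (a, a'):
a = -4: -4--4=0, -4--2=-2, -4-1=-5
a = -2: -2--4=2, -2--2=0, -2-1=-3
a = 1: 1--4=5, 1--2=3, 1-1=0
Collecting distinct values (and noting 0 appears from a-a):
A - A = {-5, -3, -2, 0, 2, 3, 5}
|A - A| = 7

A - A = {-5, -3, -2, 0, 2, 3, 5}


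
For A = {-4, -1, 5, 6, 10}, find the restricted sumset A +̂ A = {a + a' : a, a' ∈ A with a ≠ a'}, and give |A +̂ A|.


Restricted sumset: A +̂ A = {a + a' : a ∈ A, a' ∈ A, a ≠ a'}.
Equivalently, take A + A and drop any sum 2a that is achievable ONLY as a + a for a ∈ A (i.e. sums representable only with equal summands).
Enumerate pairs (a, a') with a < a' (symmetric, so each unordered pair gives one sum; this covers all a ≠ a'):
  -4 + -1 = -5
  -4 + 5 = 1
  -4 + 6 = 2
  -4 + 10 = 6
  -1 + 5 = 4
  -1 + 6 = 5
  -1 + 10 = 9
  5 + 6 = 11
  5 + 10 = 15
  6 + 10 = 16
Collected distinct sums: {-5, 1, 2, 4, 5, 6, 9, 11, 15, 16}
|A +̂ A| = 10
(Reference bound: |A +̂ A| ≥ 2|A| - 3 for |A| ≥ 2, with |A| = 5 giving ≥ 7.)

|A +̂ A| = 10


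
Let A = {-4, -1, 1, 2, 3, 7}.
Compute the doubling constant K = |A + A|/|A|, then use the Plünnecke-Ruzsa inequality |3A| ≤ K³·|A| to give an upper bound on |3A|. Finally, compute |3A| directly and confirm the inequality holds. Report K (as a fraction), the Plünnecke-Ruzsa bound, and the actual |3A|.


|A| = 6.
Step 1: Compute A + A by enumerating all 36 pairs.
A + A = {-8, -5, -3, -2, -1, 0, 1, 2, 3, 4, 5, 6, 8, 9, 10, 14}, so |A + A| = 16.
Step 2: Doubling constant K = |A + A|/|A| = 16/6 = 16/6 ≈ 2.6667.
Step 3: Plünnecke-Ruzsa gives |3A| ≤ K³·|A| = (2.6667)³ · 6 ≈ 113.7778.
Step 4: Compute 3A = A + A + A directly by enumerating all triples (a,b,c) ∈ A³; |3A| = 27.
Step 5: Check 27 ≤ 113.7778? Yes ✓.

K = 16/6, Plünnecke-Ruzsa bound K³|A| ≈ 113.7778, |3A| = 27, inequality holds.


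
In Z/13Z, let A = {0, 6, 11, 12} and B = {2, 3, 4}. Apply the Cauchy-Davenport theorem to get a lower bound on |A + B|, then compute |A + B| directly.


Cauchy-Davenport: |A + B| ≥ min(p, |A| + |B| - 1) for A, B nonempty in Z/pZ.
|A| = 4, |B| = 3, p = 13.
CD lower bound = min(13, 4 + 3 - 1) = min(13, 6) = 6.
Compute A + B mod 13 directly:
a = 0: 0+2=2, 0+3=3, 0+4=4
a = 6: 6+2=8, 6+3=9, 6+4=10
a = 11: 11+2=0, 11+3=1, 11+4=2
a = 12: 12+2=1, 12+3=2, 12+4=3
A + B = {0, 1, 2, 3, 4, 8, 9, 10}, so |A + B| = 8.
Verify: 8 ≥ 6? Yes ✓.

CD lower bound = 6, actual |A + B| = 8.


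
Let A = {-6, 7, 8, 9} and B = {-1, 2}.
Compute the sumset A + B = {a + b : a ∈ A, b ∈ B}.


A + B = {a + b : a ∈ A, b ∈ B}.
Enumerate all |A|·|B| = 4·2 = 8 pairs (a, b) and collect distinct sums.
a = -6: -6+-1=-7, -6+2=-4
a = 7: 7+-1=6, 7+2=9
a = 8: 8+-1=7, 8+2=10
a = 9: 9+-1=8, 9+2=11
Collecting distinct sums: A + B = {-7, -4, 6, 7, 8, 9, 10, 11}
|A + B| = 8

A + B = {-7, -4, 6, 7, 8, 9, 10, 11}


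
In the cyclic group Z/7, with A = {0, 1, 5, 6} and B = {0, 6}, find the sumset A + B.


Work in Z/7Z: reduce every sum a + b modulo 7.
Enumerate all 8 pairs:
a = 0: 0+0=0, 0+6=6
a = 1: 1+0=1, 1+6=0
a = 5: 5+0=5, 5+6=4
a = 6: 6+0=6, 6+6=5
Distinct residues collected: {0, 1, 4, 5, 6}
|A + B| = 5 (out of 7 total residues).

A + B = {0, 1, 4, 5, 6}


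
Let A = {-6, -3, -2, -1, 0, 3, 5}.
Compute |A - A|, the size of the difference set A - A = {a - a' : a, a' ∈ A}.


A - A = {a - a' : a, a' ∈ A}; |A| = 7.
Bounds: 2|A|-1 ≤ |A - A| ≤ |A|² - |A| + 1, i.e. 13 ≤ |A - A| ≤ 43.
Note: 0 ∈ A - A always (from a - a). The set is symmetric: if d ∈ A - A then -d ∈ A - A.
Enumerate nonzero differences d = a - a' with a > a' (then include -d):
Positive differences: {1, 2, 3, 4, 5, 6, 7, 8, 9, 11}
Full difference set: {0} ∪ (positive diffs) ∪ (negative diffs).
|A - A| = 1 + 2·10 = 21 (matches direct enumeration: 21).

|A - A| = 21


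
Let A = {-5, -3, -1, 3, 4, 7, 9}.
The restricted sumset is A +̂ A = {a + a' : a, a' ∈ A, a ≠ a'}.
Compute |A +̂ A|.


Restricted sumset: A +̂ A = {a + a' : a ∈ A, a' ∈ A, a ≠ a'}.
Equivalently, take A + A and drop any sum 2a that is achievable ONLY as a + a for a ∈ A (i.e. sums representable only with equal summands).
Enumerate pairs (a, a') with a < a' (symmetric, so each unordered pair gives one sum; this covers all a ≠ a'):
  -5 + -3 = -8
  -5 + -1 = -6
  -5 + 3 = -2
  -5 + 4 = -1
  -5 + 7 = 2
  -5 + 9 = 4
  -3 + -1 = -4
  -3 + 3 = 0
  -3 + 4 = 1
  -3 + 7 = 4
  -3 + 9 = 6
  -1 + 3 = 2
  -1 + 4 = 3
  -1 + 7 = 6
  -1 + 9 = 8
  3 + 4 = 7
  3 + 7 = 10
  3 + 9 = 12
  4 + 7 = 11
  4 + 9 = 13
  7 + 9 = 16
Collected distinct sums: {-8, -6, -4, -2, -1, 0, 1, 2, 3, 4, 6, 7, 8, 10, 11, 12, 13, 16}
|A +̂ A| = 18
(Reference bound: |A +̂ A| ≥ 2|A| - 3 for |A| ≥ 2, with |A| = 7 giving ≥ 11.)

|A +̂ A| = 18


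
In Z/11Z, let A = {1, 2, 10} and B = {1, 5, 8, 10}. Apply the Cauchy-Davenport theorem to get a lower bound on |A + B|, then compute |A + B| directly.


Cauchy-Davenport: |A + B| ≥ min(p, |A| + |B| - 1) for A, B nonempty in Z/pZ.
|A| = 3, |B| = 4, p = 11.
CD lower bound = min(11, 3 + 4 - 1) = min(11, 6) = 6.
Compute A + B mod 11 directly:
a = 1: 1+1=2, 1+5=6, 1+8=9, 1+10=0
a = 2: 2+1=3, 2+5=7, 2+8=10, 2+10=1
a = 10: 10+1=0, 10+5=4, 10+8=7, 10+10=9
A + B = {0, 1, 2, 3, 4, 6, 7, 9, 10}, so |A + B| = 9.
Verify: 9 ≥ 6? Yes ✓.

CD lower bound = 6, actual |A + B| = 9.


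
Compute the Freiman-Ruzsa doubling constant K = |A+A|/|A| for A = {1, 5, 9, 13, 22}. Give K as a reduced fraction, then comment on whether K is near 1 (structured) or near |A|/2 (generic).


|A| = 5.
Compute A + A by enumerating all 25 pairs.
A + A = {2, 6, 10, 14, 18, 22, 23, 26, 27, 31, 35, 44}, so |A + A| = 12.
K = |A + A| / |A| = 12/5 (already in lowest terms) ≈ 2.4000.
Reference: AP of size 5 gives K = 9/5 ≈ 1.8000; a fully generic set of size 5 gives K ≈ 3.0000.

|A| = 5, |A + A| = 12, K = 12/5.


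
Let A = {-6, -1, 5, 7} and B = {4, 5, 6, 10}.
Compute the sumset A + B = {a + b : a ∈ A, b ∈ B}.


A + B = {a + b : a ∈ A, b ∈ B}.
Enumerate all |A|·|B| = 4·4 = 16 pairs (a, b) and collect distinct sums.
a = -6: -6+4=-2, -6+5=-1, -6+6=0, -6+10=4
a = -1: -1+4=3, -1+5=4, -1+6=5, -1+10=9
a = 5: 5+4=9, 5+5=10, 5+6=11, 5+10=15
a = 7: 7+4=11, 7+5=12, 7+6=13, 7+10=17
Collecting distinct sums: A + B = {-2, -1, 0, 3, 4, 5, 9, 10, 11, 12, 13, 15, 17}
|A + B| = 13

A + B = {-2, -1, 0, 3, 4, 5, 9, 10, 11, 12, 13, 15, 17}


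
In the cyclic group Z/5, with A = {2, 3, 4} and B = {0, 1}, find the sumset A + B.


Work in Z/5Z: reduce every sum a + b modulo 5.
Enumerate all 6 pairs:
a = 2: 2+0=2, 2+1=3
a = 3: 3+0=3, 3+1=4
a = 4: 4+0=4, 4+1=0
Distinct residues collected: {0, 2, 3, 4}
|A + B| = 4 (out of 5 total residues).

A + B = {0, 2, 3, 4}


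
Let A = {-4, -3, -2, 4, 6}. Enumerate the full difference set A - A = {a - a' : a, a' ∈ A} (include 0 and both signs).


A - A = {a - a' : a, a' ∈ A}.
Compute a - a' for each ordered pair (a, a'):
a = -4: -4--4=0, -4--3=-1, -4--2=-2, -4-4=-8, -4-6=-10
a = -3: -3--4=1, -3--3=0, -3--2=-1, -3-4=-7, -3-6=-9
a = -2: -2--4=2, -2--3=1, -2--2=0, -2-4=-6, -2-6=-8
a = 4: 4--4=8, 4--3=7, 4--2=6, 4-4=0, 4-6=-2
a = 6: 6--4=10, 6--3=9, 6--2=8, 6-4=2, 6-6=0
Collecting distinct values (and noting 0 appears from a-a):
A - A = {-10, -9, -8, -7, -6, -2, -1, 0, 1, 2, 6, 7, 8, 9, 10}
|A - A| = 15

A - A = {-10, -9, -8, -7, -6, -2, -1, 0, 1, 2, 6, 7, 8, 9, 10}


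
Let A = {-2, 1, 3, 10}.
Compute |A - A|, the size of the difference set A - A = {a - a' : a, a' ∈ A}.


A - A = {a - a' : a, a' ∈ A}; |A| = 4.
Bounds: 2|A|-1 ≤ |A - A| ≤ |A|² - |A| + 1, i.e. 7 ≤ |A - A| ≤ 13.
Note: 0 ∈ A - A always (from a - a). The set is symmetric: if d ∈ A - A then -d ∈ A - A.
Enumerate nonzero differences d = a - a' with a > a' (then include -d):
Positive differences: {2, 3, 5, 7, 9, 12}
Full difference set: {0} ∪ (positive diffs) ∪ (negative diffs).
|A - A| = 1 + 2·6 = 13 (matches direct enumeration: 13).

|A - A| = 13


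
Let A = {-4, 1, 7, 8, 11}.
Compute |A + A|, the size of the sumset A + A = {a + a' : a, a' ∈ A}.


A + A = {a + a' : a, a' ∈ A}; |A| = 5.
General bounds: 2|A| - 1 ≤ |A + A| ≤ |A|(|A|+1)/2, i.e. 9 ≤ |A + A| ≤ 15.
Lower bound 2|A|-1 is attained iff A is an arithmetic progression.
Enumerate sums a + a' for a ≤ a' (symmetric, so this suffices):
a = -4: -4+-4=-8, -4+1=-3, -4+7=3, -4+8=4, -4+11=7
a = 1: 1+1=2, 1+7=8, 1+8=9, 1+11=12
a = 7: 7+7=14, 7+8=15, 7+11=18
a = 8: 8+8=16, 8+11=19
a = 11: 11+11=22
Distinct sums: {-8, -3, 2, 3, 4, 7, 8, 9, 12, 14, 15, 16, 18, 19, 22}
|A + A| = 15

|A + A| = 15


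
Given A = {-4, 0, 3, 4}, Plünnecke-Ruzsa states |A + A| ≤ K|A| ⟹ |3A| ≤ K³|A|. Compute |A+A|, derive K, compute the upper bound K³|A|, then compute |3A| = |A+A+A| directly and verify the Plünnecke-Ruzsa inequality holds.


|A| = 4.
Step 1: Compute A + A by enumerating all 16 pairs.
A + A = {-8, -4, -1, 0, 3, 4, 6, 7, 8}, so |A + A| = 9.
Step 2: Doubling constant K = |A + A|/|A| = 9/4 = 9/4 ≈ 2.2500.
Step 3: Plünnecke-Ruzsa gives |3A| ≤ K³·|A| = (2.2500)³ · 4 ≈ 45.5625.
Step 4: Compute 3A = A + A + A directly by enumerating all triples (a,b,c) ∈ A³; |3A| = 16.
Step 5: Check 16 ≤ 45.5625? Yes ✓.

K = 9/4, Plünnecke-Ruzsa bound K³|A| ≈ 45.5625, |3A| = 16, inequality holds.


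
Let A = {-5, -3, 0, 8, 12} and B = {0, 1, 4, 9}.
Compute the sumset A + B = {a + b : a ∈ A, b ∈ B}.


A + B = {a + b : a ∈ A, b ∈ B}.
Enumerate all |A|·|B| = 5·4 = 20 pairs (a, b) and collect distinct sums.
a = -5: -5+0=-5, -5+1=-4, -5+4=-1, -5+9=4
a = -3: -3+0=-3, -3+1=-2, -3+4=1, -3+9=6
a = 0: 0+0=0, 0+1=1, 0+4=4, 0+9=9
a = 8: 8+0=8, 8+1=9, 8+4=12, 8+9=17
a = 12: 12+0=12, 12+1=13, 12+4=16, 12+9=21
Collecting distinct sums: A + B = {-5, -4, -3, -2, -1, 0, 1, 4, 6, 8, 9, 12, 13, 16, 17, 21}
|A + B| = 16

A + B = {-5, -4, -3, -2, -1, 0, 1, 4, 6, 8, 9, 12, 13, 16, 17, 21}


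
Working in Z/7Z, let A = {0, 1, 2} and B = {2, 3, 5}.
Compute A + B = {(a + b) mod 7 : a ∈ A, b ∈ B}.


Work in Z/7Z: reduce every sum a + b modulo 7.
Enumerate all 9 pairs:
a = 0: 0+2=2, 0+3=3, 0+5=5
a = 1: 1+2=3, 1+3=4, 1+5=6
a = 2: 2+2=4, 2+3=5, 2+5=0
Distinct residues collected: {0, 2, 3, 4, 5, 6}
|A + B| = 6 (out of 7 total residues).

A + B = {0, 2, 3, 4, 5, 6}


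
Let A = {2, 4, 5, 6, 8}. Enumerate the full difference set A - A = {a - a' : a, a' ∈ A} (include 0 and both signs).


A - A = {a - a' : a, a' ∈ A}.
Compute a - a' for each ordered pair (a, a'):
a = 2: 2-2=0, 2-4=-2, 2-5=-3, 2-6=-4, 2-8=-6
a = 4: 4-2=2, 4-4=0, 4-5=-1, 4-6=-2, 4-8=-4
a = 5: 5-2=3, 5-4=1, 5-5=0, 5-6=-1, 5-8=-3
a = 6: 6-2=4, 6-4=2, 6-5=1, 6-6=0, 6-8=-2
a = 8: 8-2=6, 8-4=4, 8-5=3, 8-6=2, 8-8=0
Collecting distinct values (and noting 0 appears from a-a):
A - A = {-6, -4, -3, -2, -1, 0, 1, 2, 3, 4, 6}
|A - A| = 11

A - A = {-6, -4, -3, -2, -1, 0, 1, 2, 3, 4, 6}
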